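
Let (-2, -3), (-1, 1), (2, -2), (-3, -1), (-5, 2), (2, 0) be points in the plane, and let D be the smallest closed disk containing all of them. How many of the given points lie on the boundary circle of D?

A smallest enclosing disk is always determined by at most three of the input points on its boundary.
The farthest pair is (2, -2)–(-5, 2) with squared distance 65. The circle on this segment as diameter has centre (-1.5, 0) and r² = 65/4 = 16.25.
Check (-2, -3): distance² to centre = 9.25 ≤ 16.25, so it lies inside.
All remaining points lie in this disk, and no smaller disk contains both endpoints, so this is the minimum enclosing circle.
The points at distance exactly r from the centre are (2, -2), (-5, 2) — 2 points.

2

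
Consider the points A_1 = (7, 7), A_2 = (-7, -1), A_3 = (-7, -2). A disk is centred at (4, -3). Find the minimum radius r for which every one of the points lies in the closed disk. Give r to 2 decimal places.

The required radius is the distance from (4, -3) to the farthest point.
Squared distances: 109, 125, 122.
Maximum is 125, attained at A_2.
r = √125 ≈ 11.18.

11.18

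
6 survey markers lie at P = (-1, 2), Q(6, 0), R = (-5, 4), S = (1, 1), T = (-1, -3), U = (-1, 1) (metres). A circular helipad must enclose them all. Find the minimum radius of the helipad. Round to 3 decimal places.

5.852

The minimum enclosing circle of a finite set is fixed by two of the points (as a diameter) or three (as a circumcircle).
The farthest pair is Q–R with squared distance 137. The circle on this segment as diameter has centre (0.5, 2) and r² = 137/4 = 34.25.
Check P: distance² to centre = 2.25 ≤ 34.25, so it lies inside.
All remaining points lie in this disk, and no smaller disk contains both endpoints, so this is the minimum enclosing circle.
r = √(34.25) ≈ 5.852.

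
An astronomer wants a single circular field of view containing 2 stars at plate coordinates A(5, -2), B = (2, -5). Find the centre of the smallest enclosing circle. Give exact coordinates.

(3.5, -3.5)

The smallest circle enclosing two points has them as diameter endpoints.
Centre = midpoint = (3.5, -3.5); r² = |AB|²/4 = 18/4 = 4.5.
Centre = (3.5, -3.5).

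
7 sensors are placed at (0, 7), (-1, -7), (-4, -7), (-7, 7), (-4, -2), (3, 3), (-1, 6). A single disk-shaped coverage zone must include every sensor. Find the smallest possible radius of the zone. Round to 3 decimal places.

By Welzl's lemma the MEC is supported by two points (diametrically opposite) or three points (on a circumcircle).
The minimum enclosing circle is determined by three boundary points: (0, 7), (-1, -7), (-7, 7).
Their circumcentre is (-3.5, 3/14) with r² = 5713/98.
The farthest remaining point (-4, -7) is at distance² 5125/98 ≤ 5713/98.
r = √(5713/98) ≈ 7.635.

7.635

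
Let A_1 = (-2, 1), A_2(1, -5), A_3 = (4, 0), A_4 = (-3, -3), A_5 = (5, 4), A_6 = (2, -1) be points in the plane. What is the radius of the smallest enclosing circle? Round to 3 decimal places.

5.321

The minimum enclosing circle is determined by three boundary points: A_2, A_4, A_5.
Their circumcentre is (51/44, 7/22) with r² = 54805/1936.
The farthest remaining point A_1 is at distance² 20221/1936 ≤ 54805/1936.
r = √(54805/1936) ≈ 5.321.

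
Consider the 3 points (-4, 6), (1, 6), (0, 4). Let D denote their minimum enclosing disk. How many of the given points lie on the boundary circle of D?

3

Call the three points A, B, C in the order given.
Side lengths²: AB² = 25, AC² = 20, BC² = 5.
Since AB² = 25 ≥ 20 + 5 = 25, the angle opposite AB is not acute, so the smallest enclosing circle has AB as diameter.
Centre = midpoint of AB = (-1.5, 6), r² = 25/4 = 6.25.
The points at distance exactly r from the centre are (-4, 6), (1, 6), (0, 4) — 3 points.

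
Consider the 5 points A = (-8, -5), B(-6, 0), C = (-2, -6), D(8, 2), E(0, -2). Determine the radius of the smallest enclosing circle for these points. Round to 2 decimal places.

The farthest pair is A–D with squared distance 305. The circle on this segment as diameter has centre (0, -1.5) and r² = 305/4 = 76.25.
Check B: distance² to centre = 38.25 ≤ 76.25, so it lies inside.
All remaining points lie in this disk, and no smaller disk contains both endpoints, so this is the minimum enclosing circle.
r = √(76.25) ≈ 8.73.

8.73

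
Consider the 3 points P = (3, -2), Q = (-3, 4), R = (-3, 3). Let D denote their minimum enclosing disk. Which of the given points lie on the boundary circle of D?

P, Q

Side lengths²: PQ² = 72, PR² = 61, QR² = 1.
Since PQ² = 72 ≥ 61 + 1 = 62, the angle opposite PQ is not acute, so the smallest enclosing circle has PQ as diameter.
Centre = midpoint of PQ = (0, 1), r² = 72/4 = 18.
The points at distance exactly r from the centre are P, Q — 2 points.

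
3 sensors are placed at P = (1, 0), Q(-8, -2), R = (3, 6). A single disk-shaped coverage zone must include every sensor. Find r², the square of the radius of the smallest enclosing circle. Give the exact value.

Side lengths²: PQ² = 85, PR² = 40, QR² = 185.
Since QR² = 185 ≥ 85 + 40 = 125, the angle opposite QR is not acute, so the smallest enclosing circle has QR as diameter.
Centre = midpoint of QR = (-2.5, 2), r² = 185/4 = 46.25.

46.25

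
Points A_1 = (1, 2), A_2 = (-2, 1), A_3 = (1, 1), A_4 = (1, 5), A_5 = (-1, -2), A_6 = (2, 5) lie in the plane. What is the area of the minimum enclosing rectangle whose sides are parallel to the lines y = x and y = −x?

25

In coordinates u = x + y, v = x − y the rectangle is axis-aligned; the map (x,y)→(u,v) scales areas by 2.
u-values: 3, -1, 2, 6, -3, 7; range = 7 − (-3) = 10.
v-values: -1, -3, 0, -4, 1, -3; range = 1 − (-4) = 5.
Area = (10 × 5) / 2 = 25.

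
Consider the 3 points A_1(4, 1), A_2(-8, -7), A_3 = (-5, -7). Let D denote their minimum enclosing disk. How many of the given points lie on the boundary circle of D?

Side lengths²: A_1A_2² = 208, A_1A_3² = 145, A_2A_3² = 9.
Since A_1A_2² = 208 ≥ 145 + 9 = 154, the angle opposite A_1A_2 is not acute, so the smallest enclosing circle has A_1A_2 as diameter.
Centre = midpoint of A_1A_2 = (-2, -3), r² = 208/4 = 52.
The points at distance exactly r from the centre are A_1, A_2 — 2 points.

2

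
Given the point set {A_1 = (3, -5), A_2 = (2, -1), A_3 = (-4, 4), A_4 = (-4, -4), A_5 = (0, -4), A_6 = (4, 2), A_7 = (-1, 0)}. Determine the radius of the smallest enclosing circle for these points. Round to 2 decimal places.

A smallest enclosing disk is always determined by at most three of the input points on its boundary.
The farthest pair is A_1–A_3 with squared distance 130. The circle on this segment as diameter has centre (-0.5, -0.5) and r² = 130/4 = 32.5.
Check A_2: distance² to centre = 6.5 ≤ 32.5, so it lies inside.
All remaining points lie in this disk, and no smaller disk contains both endpoints, so this is the minimum enclosing circle.
r = √(32.5) ≈ 5.70.

5.70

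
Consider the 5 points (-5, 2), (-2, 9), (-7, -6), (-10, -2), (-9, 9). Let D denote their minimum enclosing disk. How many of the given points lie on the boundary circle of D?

3

A smallest enclosing disk is always determined by at most three of the input points on its boundary.
The minimum enclosing circle is determined by three boundary points: (-2, 9), (-7, -6), (-9, 9).
Their circumcentre is (-5.5, 11/6) with r² = 1145/18.
The farthest remaining point (-10, -2) is at distance² 629/18 ≤ 1145/18.
The points at distance exactly r from the centre are (-2, 9), (-7, -6), (-9, 9) — 3 points.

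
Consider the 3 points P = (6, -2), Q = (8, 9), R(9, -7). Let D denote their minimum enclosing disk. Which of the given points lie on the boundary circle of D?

Q, R

Side lengths²: PQ² = 125, PR² = 34, QR² = 257.
Since QR² = 257 ≥ 125 + 34 = 159, the angle opposite QR is not acute, so the smallest enclosing circle has QR as diameter.
Centre = midpoint of QR = (8.5, 1), r² = 257/4 = 64.25.
The points at distance exactly r from the centre are Q, R — 2 points.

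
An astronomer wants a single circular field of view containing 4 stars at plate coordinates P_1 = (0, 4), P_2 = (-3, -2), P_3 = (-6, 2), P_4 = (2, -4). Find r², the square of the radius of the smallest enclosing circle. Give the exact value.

By Welzl's lemma the MEC is supported by two points (diametrically opposite) or three points (on a circumcircle).
The minimum enclosing circle is determined by three boundary points: P_1, P_3, P_4.
Their circumcentre is (-23/13, -9/13) with r² = 4250/169.
The farthest remaining point P_2 is at distance² 545/169 ≤ 4250/169.

4250/169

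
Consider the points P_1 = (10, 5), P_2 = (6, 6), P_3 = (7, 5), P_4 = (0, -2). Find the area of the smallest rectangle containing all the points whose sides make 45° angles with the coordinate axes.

42.5

In coordinates u = x + y, v = x − y the rectangle is axis-aligned; the map (x,y)→(u,v) scales areas by 2.
u-values: 15, 12, 12, -2; range = 15 − (-2) = 17.
v-values: 5, 0, 2, 2; range = 5 − 0 = 5.
Area = (17 × 5) / 2 = 42.5.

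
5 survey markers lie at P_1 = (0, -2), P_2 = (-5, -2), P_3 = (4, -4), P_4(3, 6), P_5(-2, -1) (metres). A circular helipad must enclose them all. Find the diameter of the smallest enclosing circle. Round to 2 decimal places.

The minimum enclosing circle of a finite set is fixed by two of the points (as a diameter) or three (as a circumcircle).
The minimum enclosing circle is determined by three boundary points: P_2, P_3, P_4.
Their circumcentre is (7/22, 15/22) with r² = 8585/242.
The farthest remaining point P_5 is at distance² 1985/242 ≤ 8585/242.
Diameter = 2r = 2√(8585/242) ≈ 11.91.

11.91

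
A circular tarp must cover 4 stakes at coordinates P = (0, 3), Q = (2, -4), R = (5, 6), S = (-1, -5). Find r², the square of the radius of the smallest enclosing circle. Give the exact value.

By Welzl's lemma the MEC is supported by two points (diametrically opposite) or three points (on a circumcircle).
The farthest pair is R–S with squared distance 157. The circle on this segment as diameter has centre (2, 0.5) and r² = 157/4 = 39.25.
Check P: distance² to centre = 10.25 ≤ 39.25, so it lies inside.
All remaining points lie in this disk, and no smaller disk contains both endpoints, so this is the minimum enclosing circle.

39.25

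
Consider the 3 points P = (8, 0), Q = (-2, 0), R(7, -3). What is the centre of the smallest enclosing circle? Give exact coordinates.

(3, 0)

Side lengths²: PQ² = 100, PR² = 10, QR² = 90.
Since PQ² = 100 ≥ 90 + 10 = 100, the angle opposite PQ is not acute, so the smallest enclosing circle has PQ as diameter.
Centre = midpoint of PQ = (3, 0), r² = 100/4 = 25.
Centre = (3, 0).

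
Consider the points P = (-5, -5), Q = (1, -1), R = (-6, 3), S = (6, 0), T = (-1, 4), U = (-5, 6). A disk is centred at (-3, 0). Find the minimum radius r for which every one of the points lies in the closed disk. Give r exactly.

9

The required radius is the distance from (-3, 0) to the farthest point.
Squared distances: 29, 17, 18, 81, 20, 40.
Maximum is 81, attained at S.
r = √81 = 9.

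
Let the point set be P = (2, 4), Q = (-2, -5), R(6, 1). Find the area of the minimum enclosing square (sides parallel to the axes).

81

The bounding box has width 8 and height 9.
An axis-aligned square enclosing the set must have side ≥ max(width, height).
So the minimum side is max(8, 9) = 9.
Area = 9² = 81.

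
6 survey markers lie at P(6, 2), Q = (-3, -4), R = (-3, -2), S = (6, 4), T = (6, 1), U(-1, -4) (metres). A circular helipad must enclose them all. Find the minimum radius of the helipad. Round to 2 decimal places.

By Welzl's lemma the MEC is supported by two points (diametrically opposite) or three points (on a circumcircle).
The farthest pair is Q–S with squared distance 145. The circle on this segment as diameter has centre (1.5, 0) and r² = 145/4 = 36.25.
Check P: distance² to centre = 24.25 ≤ 36.25, so it lies inside.
All remaining points lie in this disk, and no smaller disk contains both endpoints, so this is the minimum enclosing circle.
r = √(36.25) ≈ 6.02.

6.02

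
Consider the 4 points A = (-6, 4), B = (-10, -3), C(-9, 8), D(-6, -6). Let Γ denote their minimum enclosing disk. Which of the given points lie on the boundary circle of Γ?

The farthest pair is C–D with squared distance 205. The circle on this segment as diameter has centre (-7.5, 1) and r² = 205/4 = 51.25.
Check A: distance² to centre = 11.25 ≤ 51.25, so it lies inside.
All remaining points lie in this disk, and no smaller disk contains both endpoints, so this is the minimum enclosing circle.
The points at distance exactly r from the centre are C, D — 2 points.

C, D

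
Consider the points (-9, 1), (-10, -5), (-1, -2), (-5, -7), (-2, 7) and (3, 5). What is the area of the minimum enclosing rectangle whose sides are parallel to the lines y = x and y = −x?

138

In coordinates u = x + y, v = x − y the rectangle is axis-aligned; the map (x,y)→(u,v) scales areas by 2.
u-values: -8, -15, -3, -12, 5, 8; range = 8 − (-15) = 23.
v-values: -10, -5, 1, 2, -9, -2; range = 2 − (-10) = 12.
Area = (23 × 12) / 2 = 138.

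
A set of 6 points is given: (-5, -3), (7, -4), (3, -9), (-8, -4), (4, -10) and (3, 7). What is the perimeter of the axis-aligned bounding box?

Width = max x − min x = 7 − (-8) = 15.
Height = max y − min y = 7 − (-10) = 17.
Perimeter = 2(15 + 17) = 64.

64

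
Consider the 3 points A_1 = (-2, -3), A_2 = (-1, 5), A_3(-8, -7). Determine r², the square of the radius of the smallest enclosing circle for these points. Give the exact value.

48.25

Side lengths²: A_1A_2² = 65, A_1A_3² = 52, A_2A_3² = 193.
Since A_2A_3² = 193 ≥ 65 + 52 = 117, the angle opposite A_2A_3 is not acute, so the smallest enclosing circle has A_2A_3 as diameter.
Centre = midpoint of A_2A_3 = (-4.5, -1), r² = 193/4 = 48.25.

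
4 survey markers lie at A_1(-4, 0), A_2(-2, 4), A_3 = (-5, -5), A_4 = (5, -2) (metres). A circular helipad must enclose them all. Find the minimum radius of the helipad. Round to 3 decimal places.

5.637

The minimum enclosing circle is determined by three boundary points: A_2, A_3, A_4.
Their circumcentre is (-11/18, -79/54) with r² = 46325/1458.
The farthest remaining point A_1 is at distance² 19865/1458 ≤ 46325/1458.
r = √(46325/1458) ≈ 5.637.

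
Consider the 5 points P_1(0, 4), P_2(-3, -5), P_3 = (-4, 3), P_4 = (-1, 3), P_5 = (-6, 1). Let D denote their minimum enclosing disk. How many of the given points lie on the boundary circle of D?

The farthest pair is P_1–P_2 with squared distance 90. The circle on this segment as diameter has centre (-1.5, -0.5) and r² = 90/4 = 22.5.
Check P_3: distance² to centre = 18.5 ≤ 22.5, so it lies inside.
All remaining points lie in this disk, and no smaller disk contains both endpoints, so this is the minimum enclosing circle.
The points at distance exactly r from the centre are P_1, P_2, P_5 — 3 points.

3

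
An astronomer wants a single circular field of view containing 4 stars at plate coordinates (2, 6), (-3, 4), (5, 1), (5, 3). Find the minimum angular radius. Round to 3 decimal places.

A smallest enclosing disk is always determined by at most three of the input points on its boundary.
The farthest pair is (-3, 4)–(5, 1) with squared distance 73. The circle on this segment as diameter has centre (1, 2.5) and r² = 73/4 = 18.25.
Check (2, 6): distance² to centre = 13.25 ≤ 18.25, so it lies inside.
All remaining points lie in this disk, and no smaller disk contains both endpoints, so this is the minimum enclosing circle.
r = √(18.25) ≈ 4.272.

4.272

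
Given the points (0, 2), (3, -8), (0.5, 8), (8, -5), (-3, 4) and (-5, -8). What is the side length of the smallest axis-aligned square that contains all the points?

16

The bounding box has width 13 and height 16.
An axis-aligned square enclosing the set must have side ≥ max(width, height).
So the minimum side is max(13, 16) = 16.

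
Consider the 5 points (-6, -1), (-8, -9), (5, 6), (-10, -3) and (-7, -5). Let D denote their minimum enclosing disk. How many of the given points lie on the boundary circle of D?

By Welzl's lemma the MEC is supported by two points (diametrically opposite) or three points (on a circumcircle).
The farthest pair is (-8, -9)–(5, 6) with squared distance 394. The circle on this segment as diameter has centre (-1.5, -1.5) and r² = 394/4 = 98.5.
Check (-6, -1): distance² to centre = 20.5 ≤ 98.5, so it lies inside.
All remaining points lie in this disk, and no smaller disk contains both endpoints, so this is the minimum enclosing circle.
The points at distance exactly r from the centre are (-8, -9), (5, 6) — 2 points.

2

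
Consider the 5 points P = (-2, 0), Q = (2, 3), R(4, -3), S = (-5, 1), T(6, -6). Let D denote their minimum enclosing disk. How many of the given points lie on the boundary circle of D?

2

The minimum enclosing circle of a finite set is fixed by two of the points (as a diameter) or three (as a circumcircle).
The farthest pair is S–T with squared distance 170. The circle on this segment as diameter has centre (0.5, -2.5) and r² = 170/4 = 42.5.
Check P: distance² to centre = 12.5 ≤ 42.5, so it lies inside.
All remaining points lie in this disk, and no smaller disk contains both endpoints, so this is the minimum enclosing circle.
The points at distance exactly r from the centre are S, T — 2 points.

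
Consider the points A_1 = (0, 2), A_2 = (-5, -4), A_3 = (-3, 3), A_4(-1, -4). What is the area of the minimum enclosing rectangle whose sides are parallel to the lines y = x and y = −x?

In coordinates u = x + y, v = x − y the rectangle is axis-aligned; the map (x,y)→(u,v) scales areas by 2.
u-values: 2, -9, 0, -5; range = 2 − (-9) = 11.
v-values: -2, -1, -6, 3; range = 3 − (-6) = 9.
Area = (11 × 9) / 2 = 49.5.

49.5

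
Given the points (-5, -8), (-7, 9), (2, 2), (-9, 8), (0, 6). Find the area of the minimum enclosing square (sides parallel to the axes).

289

The bounding box has width 11 and height 17.
An axis-aligned square enclosing the set must have side ≥ max(width, height).
So the minimum side is max(11, 17) = 17.
Area = 17² = 289.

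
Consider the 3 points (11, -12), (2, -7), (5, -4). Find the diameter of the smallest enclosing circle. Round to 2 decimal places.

10.40

Call the three points A, B, C in the order given.
Side lengths²: AB² = 106, AC² = 100, BC² = 18.
Since AB² = 106 < 100 + 18 = 118, the triangle is acute, so the smallest enclosing circle is the circumcircle.
Circumcentre = (48/7, -62/7), r² = 1325/49.
Diameter = 2r = 2√(1325/49) ≈ 10.40.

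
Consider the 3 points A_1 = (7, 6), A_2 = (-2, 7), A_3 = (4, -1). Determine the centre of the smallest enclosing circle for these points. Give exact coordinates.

Side lengths²: A_1A_2² = 82, A_1A_3² = 58, A_2A_3² = 100.
Since A_2A_3² = 100 < 82 + 58 = 140, the triangle is acute, so the smallest enclosing circle is the circumcircle.
Circumcentre = (73/33, 43/11), r² = 29725/1089.
Centre = (73/33, 43/11).

(73/33, 43/11)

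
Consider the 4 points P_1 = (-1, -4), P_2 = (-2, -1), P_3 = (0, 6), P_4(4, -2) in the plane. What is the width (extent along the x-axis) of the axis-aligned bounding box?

6

max x = 4, min x = -2, so width = 6.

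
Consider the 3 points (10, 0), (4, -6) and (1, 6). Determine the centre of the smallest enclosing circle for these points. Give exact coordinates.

(3.7, 0.3)

Call the three points A, B, C in the order given.
Side lengths²: AB² = 72, AC² = 117, BC² = 153.
Since BC² = 153 < 117 + 72 = 189, the triangle is acute, so the smallest enclosing circle is the circumcircle.
Circumcentre = (3.7, 0.3), r² = 39.78.
Centre = (3.7, 0.3).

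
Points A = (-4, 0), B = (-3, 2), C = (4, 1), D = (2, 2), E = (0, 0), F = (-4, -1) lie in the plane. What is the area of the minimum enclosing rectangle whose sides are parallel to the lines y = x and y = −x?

40

In coordinates u = x + y, v = x − y the rectangle is axis-aligned; the map (x,y)→(u,v) scales areas by 2.
u-values: -4, -1, 5, 4, 0, -5; range = 5 − (-5) = 10.
v-values: -4, -5, 3, 0, 0, -3; range = 3 − (-5) = 8.
Area = (10 × 8) / 2 = 40.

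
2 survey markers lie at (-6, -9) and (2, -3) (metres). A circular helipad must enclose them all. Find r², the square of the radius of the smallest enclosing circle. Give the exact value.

The smallest circle enclosing two points has them as diameter endpoints.
Centre = midpoint = (-2, -6); r² = |(-6, -9)−(2, -3)|²/4 = 100/4 = 25.

25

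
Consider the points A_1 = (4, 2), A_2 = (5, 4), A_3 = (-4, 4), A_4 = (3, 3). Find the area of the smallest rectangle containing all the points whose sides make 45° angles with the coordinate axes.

In coordinates u = x + y, v = x − y the rectangle is axis-aligned; the map (x,y)→(u,v) scales areas by 2.
u-values: 6, 9, 0, 6; range = 9 − 0 = 9.
v-values: 2, 1, -8, 0; range = 2 − (-8) = 10.
Area = (9 × 10) / 2 = 45.

45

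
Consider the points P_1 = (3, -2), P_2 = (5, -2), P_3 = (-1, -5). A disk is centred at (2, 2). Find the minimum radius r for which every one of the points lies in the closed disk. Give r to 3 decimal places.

The required radius is the distance from (2, 2) to the farthest point.
Squared distances: 17, 25, 58.
Maximum is 58, attained at P_3.
r = √58 ≈ 7.616.

7.616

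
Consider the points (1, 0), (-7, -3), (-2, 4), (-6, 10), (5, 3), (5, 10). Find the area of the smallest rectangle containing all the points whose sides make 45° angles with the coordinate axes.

In coordinates u = x + y, v = x − y the rectangle is axis-aligned; the map (x,y)→(u,v) scales areas by 2.
u-values: 1, -10, 2, 4, 8, 15; range = 15 − (-10) = 25.
v-values: 1, -4, -6, -16, 2, -5; range = 2 − (-16) = 18.
Area = (25 × 18) / 2 = 225.

225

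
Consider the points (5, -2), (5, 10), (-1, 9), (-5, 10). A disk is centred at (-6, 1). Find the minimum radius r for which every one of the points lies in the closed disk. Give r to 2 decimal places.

14.21

The required radius is the distance from (-6, 1) to the farthest point.
Squared distances: 130, 202, 89, 82.
Maximum is 202, attained at (5, 10).
r = √202 ≈ 14.21.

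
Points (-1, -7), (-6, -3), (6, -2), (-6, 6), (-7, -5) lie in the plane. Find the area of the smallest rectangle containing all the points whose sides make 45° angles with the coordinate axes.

160

In coordinates u = x + y, v = x − y the rectangle is axis-aligned; the map (x,y)→(u,v) scales areas by 2.
u-values: -8, -9, 4, 0, -12; range = 4 − (-12) = 16.
v-values: 6, -3, 8, -12, -2; range = 8 − (-12) = 20.
Area = (16 × 20) / 2 = 160.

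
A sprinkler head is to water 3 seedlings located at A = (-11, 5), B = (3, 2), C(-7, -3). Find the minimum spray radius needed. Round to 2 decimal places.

Side lengths²: AB² = 205, AC² = 80, BC² = 125.
Since AB² = 205 ≥ 125 + 80 = 205, the angle opposite AB is not acute, so the smallest enclosing circle has AB as diameter.
Centre = midpoint of AB = (-4, 3.5), r² = 205/4 = 51.25.
r = √(51.25) ≈ 7.16.

7.16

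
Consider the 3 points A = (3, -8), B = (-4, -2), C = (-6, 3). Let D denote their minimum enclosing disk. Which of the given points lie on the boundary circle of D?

A, C

Side lengths²: AB² = 85, AC² = 202, BC² = 29.
Since AC² = 202 ≥ 85 + 29 = 114, the angle opposite AC is not acute, so the smallest enclosing circle has AC as diameter.
Centre = midpoint of AC = (-1.5, -2.5), r² = 202/4 = 50.5.
The points at distance exactly r from the centre are A, C — 2 points.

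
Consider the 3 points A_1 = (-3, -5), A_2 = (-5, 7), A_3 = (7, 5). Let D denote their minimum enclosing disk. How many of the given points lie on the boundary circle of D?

3

Side lengths²: A_1A_2² = 148, A_1A_3² = 200, A_2A_3² = 148.
Since A_1A_3² = 200 < 148 + 148 = 296, the triangle is acute, so the smallest enclosing circle is the circumcircle.
Circumcentre = (2/7, 12/7), r² = 2738/49.
The points at distance exactly r from the centre are A_1, A_2, A_3 — 3 points.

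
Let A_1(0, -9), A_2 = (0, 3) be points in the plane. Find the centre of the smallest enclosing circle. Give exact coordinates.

The smallest circle enclosing two points has them as diameter endpoints.
Centre = midpoint = (0, -3); r² = |A_1A_2|²/4 = 144/4 = 36.
Centre = (0, -3).

(0, -3)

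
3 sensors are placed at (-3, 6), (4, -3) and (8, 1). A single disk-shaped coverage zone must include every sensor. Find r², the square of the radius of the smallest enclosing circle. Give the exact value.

37.0703125

Call the three points A, B, C in the order given.
Side lengths²: AB² = 130, AC² = 146, BC² = 32.
Since AC² = 146 < 130 + 32 = 162, the triangle is acute, so the smallest enclosing circle is the circumcircle.
Circumcentre = (2.1875, 2.8125), r² = 37.0703125.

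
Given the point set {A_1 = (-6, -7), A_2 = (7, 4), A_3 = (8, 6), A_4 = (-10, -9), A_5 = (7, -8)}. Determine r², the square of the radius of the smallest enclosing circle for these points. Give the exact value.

137.25

A smallest enclosing disk is always determined by at most three of the input points on its boundary.
The farthest pair is A_3–A_4 with squared distance 549. The circle on this segment as diameter has centre (-1, -1.5) and r² = 549/4 = 137.25.
Check A_1: distance² to centre = 55.25 ≤ 137.25, so it lies inside.
All remaining points lie in this disk, and no smaller disk contains both endpoints, so this is the minimum enclosing circle.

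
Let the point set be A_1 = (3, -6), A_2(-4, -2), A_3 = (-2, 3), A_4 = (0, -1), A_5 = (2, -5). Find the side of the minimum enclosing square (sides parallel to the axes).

9

The bounding box has width 7 and height 9.
An axis-aligned square enclosing the set must have side ≥ max(width, height).
So the minimum side is max(7, 9) = 9.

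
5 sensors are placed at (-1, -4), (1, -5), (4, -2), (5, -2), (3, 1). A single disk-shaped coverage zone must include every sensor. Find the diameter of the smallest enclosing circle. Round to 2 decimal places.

6.64

The minimum enclosing circle of a finite set is fixed by two of the points (as a diameter) or three (as a circumcircle).
The minimum enclosing circle is determined by three boundary points: (-1, -4), (5, -2), (3, 1).
Their circumcentre is (37/22, -45/22) with r² = 2665/242.
The farthest remaining point (1, -5) is at distance² 2225/242 ≤ 2665/242.
Diameter = 2r = 2√(2665/242) ≈ 6.64.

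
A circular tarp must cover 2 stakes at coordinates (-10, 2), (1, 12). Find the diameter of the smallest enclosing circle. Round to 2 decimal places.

14.87

The smallest circle enclosing two points has them as diameter endpoints.
Centre = midpoint = (-4.5, 7); r² = |(-10, 2)−(1, 12)|²/4 = 221/4 = 55.25.
Diameter = 2r = 2√(55.25) ≈ 14.87.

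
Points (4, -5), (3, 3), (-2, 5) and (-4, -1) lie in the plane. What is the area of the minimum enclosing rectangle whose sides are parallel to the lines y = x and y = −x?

88

In coordinates u = x + y, v = x − y the rectangle is axis-aligned; the map (x,y)→(u,v) scales areas by 2.
u-values: -1, 6, 3, -5; range = 6 − (-5) = 11.
v-values: 9, 0, -7, -3; range = 9 − (-7) = 16.
Area = (11 × 16) / 2 = 88.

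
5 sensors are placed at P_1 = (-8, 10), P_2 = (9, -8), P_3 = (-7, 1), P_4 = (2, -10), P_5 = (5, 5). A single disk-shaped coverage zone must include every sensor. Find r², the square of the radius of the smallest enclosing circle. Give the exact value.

153.25

The farthest pair is P_1–P_2 with squared distance 613. The circle on this segment as diameter has centre (0.5, 1) and r² = 613/4 = 153.25.
Check P_3: distance² to centre = 56.25 ≤ 153.25, so it lies inside.
All remaining points lie in this disk, and no smaller disk contains both endpoints, so this is the minimum enclosing circle.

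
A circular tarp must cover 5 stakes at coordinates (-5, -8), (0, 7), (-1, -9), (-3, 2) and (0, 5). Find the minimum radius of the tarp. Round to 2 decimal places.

The minimum enclosing circle is determined by three boundary points: (-5, -8), (0, 7), (-1, -9).
Their circumcentre is (-29/26, -25/26) with r² = 21845/338.
The farthest remaining point (0, 5) is at distance² 12433/338 ≤ 21845/338.
r = √(21845/338) ≈ 8.04.

8.04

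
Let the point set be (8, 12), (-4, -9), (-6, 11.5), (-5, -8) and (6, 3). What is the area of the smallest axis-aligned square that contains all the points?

The bounding box has width 14 and height 21.
An axis-aligned square enclosing the set must have side ≥ max(width, height).
So the minimum side is max(14, 21) = 21.
Area = 21² = 441.

441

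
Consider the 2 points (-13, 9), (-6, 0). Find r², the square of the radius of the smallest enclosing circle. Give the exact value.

The smallest circle enclosing two points has them as diameter endpoints.
Centre = midpoint = (-9.5, 4.5); r² = |(-13, 9)−(-6, 0)|²/4 = 130/4 = 32.5.

32.5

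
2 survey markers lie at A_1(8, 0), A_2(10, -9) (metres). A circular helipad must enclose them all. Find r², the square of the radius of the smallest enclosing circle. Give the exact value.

The smallest circle enclosing two points has them as diameter endpoints.
Centre = midpoint = (9, -4.5); r² = |A_1A_2|²/4 = 85/4 = 21.25.

21.25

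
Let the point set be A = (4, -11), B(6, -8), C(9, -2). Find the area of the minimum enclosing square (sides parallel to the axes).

The bounding box has width 5 and height 9.
An axis-aligned square enclosing the set must have side ≥ max(width, height).
So the minimum side is max(5, 9) = 9.
Area = 9² = 81.

81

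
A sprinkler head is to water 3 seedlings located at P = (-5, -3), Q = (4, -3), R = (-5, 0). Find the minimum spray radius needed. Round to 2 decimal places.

4.74

Side lengths²: PQ² = 81, PR² = 9, QR² = 90.
Since QR² = 90 ≥ 81 + 9 = 90, the angle opposite QR is not acute, so the smallest enclosing circle has QR as diameter.
Centre = midpoint of QR = (-0.5, -1.5), r² = 90/4 = 22.5.
r = √(22.5) ≈ 4.74.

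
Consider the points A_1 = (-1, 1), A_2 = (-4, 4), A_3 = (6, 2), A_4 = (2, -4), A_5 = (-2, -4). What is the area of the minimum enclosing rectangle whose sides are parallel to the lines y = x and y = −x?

98

In coordinates u = x + y, v = x − y the rectangle is axis-aligned; the map (x,y)→(u,v) scales areas by 2.
u-values: 0, 0, 8, -2, -6; range = 8 − (-6) = 14.
v-values: -2, -8, 4, 6, 2; range = 6 − (-8) = 14.
Area = (14 × 14) / 2 = 98.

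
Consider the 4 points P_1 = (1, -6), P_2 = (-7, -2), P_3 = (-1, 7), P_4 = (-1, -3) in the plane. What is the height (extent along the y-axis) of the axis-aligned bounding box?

max y = 7, min y = -6, so height = 13.

13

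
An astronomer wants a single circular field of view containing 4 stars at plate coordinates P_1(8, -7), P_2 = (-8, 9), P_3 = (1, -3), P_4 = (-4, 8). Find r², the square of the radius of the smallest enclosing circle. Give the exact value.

The farthest pair is P_1–P_2 with squared distance 512. The circle on this segment as diameter has centre (0, 1) and r² = 512/4 = 128.
Check P_3: distance² to centre = 17 ≤ 128, so it lies inside.
All remaining points lie in this disk, and no smaller disk contains both endpoints, so this is the minimum enclosing circle.

128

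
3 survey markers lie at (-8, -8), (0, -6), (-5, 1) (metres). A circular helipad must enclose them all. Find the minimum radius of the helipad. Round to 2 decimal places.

5.10

Call the three points A, B, C in the order given.
Side lengths²: AB² = 68, AC² = 90, BC² = 74.
Since AC² = 90 < 74 + 68 = 142, the triangle is acute, so the smallest enclosing circle is the circumcircle.
Circumcentre = (-52/11, -45/11), r² = 3145/121.
r = √(3145/121) ≈ 5.10.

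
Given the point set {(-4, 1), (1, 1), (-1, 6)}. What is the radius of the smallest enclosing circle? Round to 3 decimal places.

Call the three points A, B, C in the order given.
Side lengths²: AB² = 25, AC² = 34, BC² = 29.
Since AC² = 34 < 29 + 25 = 54, the triangle is acute, so the smallest enclosing circle is the circumcircle.
Circumcentre = (-1.5, 2.9), r² = 9.86.
r = √(9.86) ≈ 3.140.

3.140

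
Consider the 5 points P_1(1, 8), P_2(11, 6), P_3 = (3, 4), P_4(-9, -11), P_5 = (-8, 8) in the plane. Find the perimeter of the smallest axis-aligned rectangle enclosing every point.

Width = max x − min x = 11 − (-9) = 20.
Height = max y − min y = 8 − (-11) = 19.
Perimeter = 2(20 + 19) = 78.

78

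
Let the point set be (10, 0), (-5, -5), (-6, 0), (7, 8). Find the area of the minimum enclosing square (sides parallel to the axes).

The bounding box has width 16 and height 13.
An axis-aligned square enclosing the set must have side ≥ max(width, height).
So the minimum side is max(16, 13) = 16.
Area = 16² = 256.

256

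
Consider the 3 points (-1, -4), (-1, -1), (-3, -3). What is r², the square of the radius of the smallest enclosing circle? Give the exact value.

2.5

Call the three points A, B, C in the order given.
Side lengths²: AB² = 9, AC² = 5, BC² = 8.
Since AB² = 9 < 8 + 5 = 13, the triangle is acute, so the smallest enclosing circle is the circumcircle.
Circumcentre = (-1.5, -2.5), r² = 2.5.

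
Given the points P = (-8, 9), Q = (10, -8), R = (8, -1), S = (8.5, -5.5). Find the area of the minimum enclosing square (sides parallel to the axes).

The bounding box has width 18 and height 17.
An axis-aligned square enclosing the set must have side ≥ max(width, height).
So the minimum side is max(18, 17) = 18.
Area = 18² = 324.

324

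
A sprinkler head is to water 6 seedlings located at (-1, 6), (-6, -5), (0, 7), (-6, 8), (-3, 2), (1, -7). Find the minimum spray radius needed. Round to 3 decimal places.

A smallest enclosing disk is always determined by at most three of the input points on its boundary.
The farthest pair is (-6, 8)–(1, -7) with squared distance 274. The circle on this segment as diameter has centre (-2.5, 0.5) and r² = 274/4 = 68.5.
Check (-1, 6): distance² to centre = 32.5 ≤ 68.5, so it lies inside.
All remaining points lie in this disk, and no smaller disk contains both endpoints, so this is the minimum enclosing circle.
r = √(68.5) ≈ 8.276.

8.276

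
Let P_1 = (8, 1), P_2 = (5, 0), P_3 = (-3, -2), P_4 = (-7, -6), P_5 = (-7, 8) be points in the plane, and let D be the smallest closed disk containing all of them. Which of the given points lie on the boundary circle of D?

A smallest enclosing disk is always determined by at most three of the input points on its boundary.
The minimum enclosing circle is determined by three boundary points: P_1, P_4, P_5.
Their circumcentre is (-17/15, 1) with r² = 18769/225.
The farthest remaining point P_2 is at distance² 8689/225 ≤ 18769/225.
The points at distance exactly r from the centre are P_1, P_4, P_5 — 3 points.

P_1, P_4, P_5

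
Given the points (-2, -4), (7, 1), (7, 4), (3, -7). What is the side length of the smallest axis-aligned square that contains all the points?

The bounding box has width 9 and height 11.
An axis-aligned square enclosing the set must have side ≥ max(width, height).
So the minimum side is max(9, 11) = 11.

11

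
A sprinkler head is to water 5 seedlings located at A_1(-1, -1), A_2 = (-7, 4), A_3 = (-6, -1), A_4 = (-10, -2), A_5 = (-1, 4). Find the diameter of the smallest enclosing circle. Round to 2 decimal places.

10.82

The farthest pair is A_4–A_5 with squared distance 117. The circle on this segment as diameter has centre (-5.5, 1) and r² = 117/4 = 29.25.
Check A_1: distance² to centre = 24.25 ≤ 29.25, so it lies inside.
All remaining points lie in this disk, and no smaller disk contains both endpoints, so this is the minimum enclosing circle.
Diameter = 2r = 2√(29.25) ≈ 10.82.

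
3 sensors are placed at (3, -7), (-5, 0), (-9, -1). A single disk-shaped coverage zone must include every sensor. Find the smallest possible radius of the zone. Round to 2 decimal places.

Call the three points A, B, C in the order given.
Side lengths²: AB² = 113, AC² = 180, BC² = 17.
Since AC² = 180 ≥ 113 + 17 = 130, the angle opposite AC is not acute, so the smallest enclosing circle has AC as diameter.
Centre = midpoint of AC = (-3, -4), r² = 180/4 = 45.
r = √45 ≈ 6.71.

6.71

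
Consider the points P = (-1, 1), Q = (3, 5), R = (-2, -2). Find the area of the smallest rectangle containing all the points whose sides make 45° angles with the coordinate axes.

In coordinates u = x + y, v = x − y the rectangle is axis-aligned; the map (x,y)→(u,v) scales areas by 2.
u-values: 0, 8, -4; range = 8 − (-4) = 12.
v-values: -2, -2, 0; range = 0 − (-2) = 2.
Area = (12 × 2) / 2 = 12.

12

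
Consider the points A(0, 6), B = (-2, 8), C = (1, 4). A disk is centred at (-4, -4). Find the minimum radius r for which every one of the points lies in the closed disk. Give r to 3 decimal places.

The required radius is the distance from (-4, -4) to the farthest point.
Squared distances: 116, 148, 89.
Maximum is 148, attained at B.
r = √148 ≈ 12.166.

12.166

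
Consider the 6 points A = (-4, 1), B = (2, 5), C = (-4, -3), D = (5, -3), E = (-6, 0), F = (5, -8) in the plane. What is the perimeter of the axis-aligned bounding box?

48

Width = max x − min x = 5 − (-6) = 11.
Height = max y − min y = 5 − (-8) = 13.
Perimeter = 2(11 + 13) = 48.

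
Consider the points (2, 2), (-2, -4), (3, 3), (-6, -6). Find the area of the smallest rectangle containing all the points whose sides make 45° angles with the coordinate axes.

18

In coordinates u = x + y, v = x − y the rectangle is axis-aligned; the map (x,y)→(u,v) scales areas by 2.
u-values: 4, -6, 6, -12; range = 6 − (-12) = 18.
v-values: 0, 2, 0, 0; range = 2 − 0 = 2.
Area = (18 × 2) / 2 = 18.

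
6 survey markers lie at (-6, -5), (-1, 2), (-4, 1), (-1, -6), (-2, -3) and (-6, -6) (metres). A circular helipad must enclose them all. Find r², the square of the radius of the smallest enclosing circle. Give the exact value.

22.25

A smallest enclosing disk is always determined by at most three of the input points on its boundary.
The farthest pair is (-1, 2)–(-6, -6) with squared distance 89. The circle on this segment as diameter has centre (-3.5, -2) and r² = 89/4 = 22.25.
Check (-6, -5): distance² to centre = 15.25 ≤ 22.25, so it lies inside.
All remaining points lie in this disk, and no smaller disk contains both endpoints, so this is the minimum enclosing circle.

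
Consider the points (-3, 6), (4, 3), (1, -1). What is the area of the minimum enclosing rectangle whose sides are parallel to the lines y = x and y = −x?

In coordinates u = x + y, v = x − y the rectangle is axis-aligned; the map (x,y)→(u,v) scales areas by 2.
u-values: 3, 7, 0; range = 7 − 0 = 7.
v-values: -9, 1, 2; range = 2 − (-9) = 11.
Area = (7 × 11) / 2 = 38.5.

38.5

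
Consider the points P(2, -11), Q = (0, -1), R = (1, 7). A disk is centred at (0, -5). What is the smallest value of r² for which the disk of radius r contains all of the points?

The required radius is the distance from (0, -5) to the farthest point.
Squared distances: 40, 16, 145.
Maximum is 145, attained at R.

145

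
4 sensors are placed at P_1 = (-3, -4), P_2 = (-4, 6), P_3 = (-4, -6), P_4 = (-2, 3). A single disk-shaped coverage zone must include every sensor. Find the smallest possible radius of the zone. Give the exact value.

6

By Welzl's lemma the MEC is supported by two points (diametrically opposite) or three points (on a circumcircle).
The farthest pair is P_2–P_3 with squared distance 144. The circle on this segment as diameter has centre (-4, 0) and r² = 144/4 = 36.
Check P_1: distance² to centre = 17 ≤ 36, so it lies inside.
All remaining points lie in this disk, and no smaller disk contains both endpoints, so this is the minimum enclosing circle.
r = √36 = 6.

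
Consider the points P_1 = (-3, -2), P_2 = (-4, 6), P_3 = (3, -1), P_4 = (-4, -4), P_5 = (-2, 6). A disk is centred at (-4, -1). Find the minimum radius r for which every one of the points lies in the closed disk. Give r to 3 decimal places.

The required radius is the distance from (-4, -1) to the farthest point.
Squared distances: 2, 49, 49, 9, 53.
Maximum is 53, attained at P_5.
r = √53 ≈ 7.280.

7.280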